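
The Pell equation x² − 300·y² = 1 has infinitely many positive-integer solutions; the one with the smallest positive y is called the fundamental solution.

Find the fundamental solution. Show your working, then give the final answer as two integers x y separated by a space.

1351 78

√300 → a₀=17, period (3,8,3,34); ℓ=4 even so k=3
step 0: (17, 1)  from 17·(1,0) + (0,1)
…
step 2: (433, 25)  from 8·(52,3) + (17,1)
step 3: (1351, 78)  from 3·(433,25) + (52,3)
(x₁, y₁) = (1351, 78);  1351² − 300·78² = 1 ✓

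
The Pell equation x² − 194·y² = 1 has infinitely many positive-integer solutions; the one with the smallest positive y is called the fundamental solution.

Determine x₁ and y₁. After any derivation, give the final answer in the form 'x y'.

195 14

√194 → a₀=13, period (1,12,1,26); ℓ=4 even so k=3
k=0  a_k=13  p_k/q_k = 13/1
k=1  a_k=1  p_k/q_k = 14/1
k=2  a_k=12  p_k/q_k = 181/13
k=3  a_k=1  p_k/q_k = 195/14
(x₁, y₁) = (195, 14);  195² − 194·14² = 1 ✓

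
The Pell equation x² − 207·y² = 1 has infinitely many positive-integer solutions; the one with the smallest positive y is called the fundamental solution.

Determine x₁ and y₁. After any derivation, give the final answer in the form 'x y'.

[14; 2,1,1,2,1,1,2,28] for √207; ℓ=8 ⇒ convergent index 7
a_0=14:  p_0=14·1+0=14,  q_0=14·0+1=1
a_1=2:  p_1=2·14+1=29,  q_1=2·1+0=2
…
a_4=2:  p_4=2·72+43=187,  q_4=2·5+3=13
…
a_6=1:  p_6=1·259+187=446,  q_6=1·18+13=31
a_7=2:  p_7=2·446+259=1151,  q_7=2·31+18=80
fundamental: x₁=1151, y₁=80  (since 1324801 − 207·6400 = 1)

1151 80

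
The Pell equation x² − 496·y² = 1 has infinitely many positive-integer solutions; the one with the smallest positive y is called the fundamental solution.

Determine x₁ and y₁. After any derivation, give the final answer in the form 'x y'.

√496 → a₀=22, period (3,1,2,4,1,…,1,3,44); ℓ=16 even so k=15
step 0: (22, 1)  from 22·(1,0) + (0,1)
…
step 3: (245, 11)  from 2·(89,4) + (67,3)
…
step 6: (2383, 107)  from 1·(1314,59) + (1069,48)
…
step 9: (35166, 1579)  from 2·(14543,653) + (6080,273)
…
step 11: (84875, 3811)  from 1·(49709,2232) + (35166,1579)
…
step 13: (863293, 38763)  from 2·(389209,17476) + (84875,3811)
step 14: (1252502, 56239)  from 1·(863293,38763) + (389209,17476)
step 15: (4620799, 207480)  from 3·(1252502,56239) + (863293,38763)
→ (4620799, 207480).  Check: 4620799²=21351783398401, 496·207480²=21351783398400, difference 1.

4620799 207480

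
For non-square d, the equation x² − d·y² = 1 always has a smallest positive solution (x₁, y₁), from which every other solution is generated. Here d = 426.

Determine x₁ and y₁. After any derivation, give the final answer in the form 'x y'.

√426 = [20; 1,1,1,3,2,6,2,3,1,1,1,40, …], period ℓ=12 (even) → k=11
i=0: a=20 ⇒ p=20, q=1
i=1: a=1 ⇒ p=21, q=1
i=2: a=1 ⇒ p=41, q=2
i=3: a=1 ⇒ p=62, q=3
i=4: a=3 ⇒ p=227, q=11
i=5: a=2 ⇒ p=516, q=25
…
i=8: a=3 ⇒ p=24809, q=1202
i=9: a=1 ⇒ p=31971, q=1549
i=10: a=1 ⇒ p=56780, q=2751
i=11: a=1 ⇒ p=88751, q=4300
→ (88751, 4300).  Check: 88751²=7876740001, 426·4300²=7876740000, difference 1.

88751 4300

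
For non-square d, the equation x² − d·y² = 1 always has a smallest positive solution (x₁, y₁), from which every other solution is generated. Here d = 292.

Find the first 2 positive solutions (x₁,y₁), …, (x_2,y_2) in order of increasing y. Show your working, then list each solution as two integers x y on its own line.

√292 = [17; 11,2,1,3,8,3,1,2,11,34, …], period ℓ=10 (even) → k=9
step 0: (17, 1)  from 17·(1,0) + (0,1)
step 1: (188, 11)  from 11·(17,1) + (1,0)
…
step 3: (581, 34)  from 1·(393,23) + (188,11)
…
step 7: (72812, 4261)  from 1·(55143,3227) + (17669,1034)
step 8: (200767, 11749)  from 2·(72812,4261) + (55143,3227)
step 9: (2281249, 133500)  from 11·(200767,11749) + (72812,4261)
→ (2281249, 133500).  Check: 2281249²=5204097000001, 292·133500²=5204097000000, difference 1.
(2281249+133500√292)^2 = 10408194000001 + 609093483000√292

2281249 133500
10408194000001 609093483000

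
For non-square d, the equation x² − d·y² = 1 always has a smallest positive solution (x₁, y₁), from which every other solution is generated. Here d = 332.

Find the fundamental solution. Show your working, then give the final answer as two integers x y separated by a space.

√332 → a₀=18, period (4,1,1,8,1,1,4,36); ℓ=8 even so k=7
step 0: (18, 1)  from 18·(1,0) + (0,1)
…
step 2: (91, 5)  from 1·(73,4) + (18,1)
…
step 5: (1567, 86)  from 1·(1403,77) + (164,9)
step 6: (2970, 163)  from 1·(1567,86) + (1403,77)
step 7: (13447, 738)  from 4·(2970,163) + (1567,86)
(x₁, y₁) = (13447, 738);  13447² − 332·738² = 1 ✓

13447 738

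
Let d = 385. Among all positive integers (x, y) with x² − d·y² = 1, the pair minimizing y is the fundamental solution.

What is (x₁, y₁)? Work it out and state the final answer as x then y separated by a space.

√385 = [19; 1,1,1,1,1,…,1,1,38, …], period ℓ=16 (even) → k=15
a_0=19:  p_0=19·1+0=19,  q_0=19·0+1=1
a_1=1:  p_1=1·19+1=20,  q_1=1·1+0=1
…
a_3=1:  p_3=1·39+20=59,  q_3=1·2+1=3
…
a_5=1:  p_5=1·98+59=157,  q_5=1·5+3=8
a_6=3:  p_6=3·157+98=569,  q_6=3·8+5=29
…
a_8=2:  p_8=2·726+569=2021,  q_8=2·37+29=103
a_9=1:  p_9=1·2021+726=2747,  q_9=1·103+37=140
a_10=3:  p_10=3·2747+2021=10262,  q_10=3·140+103=523
a_11=1:  p_11=1·10262+2747=13009,  q_11=1·523+140=663
…
a_13=1:  p_13=1·23271+13009=36280,  q_13=1·1186+663=1849
a_14=1:  p_14=1·36280+23271=59551,  q_14=1·1849+1186=3035
a_15=1:  p_15=1·59551+36280=95831,  q_15=1·3035+1849=4884
fundamental: x₁=95831, y₁=4884  (since 9183580561 − 385·23853456 = 1)

95831 4884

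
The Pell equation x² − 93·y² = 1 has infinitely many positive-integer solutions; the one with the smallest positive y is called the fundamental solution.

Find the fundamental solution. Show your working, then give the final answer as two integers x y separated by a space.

√93 → a₀=9, period (1,1,1,4,6,4,1,1,1,18); ℓ=10 even so k=9
a_0=9:  p_0=9·1+0=9,  q_0=9·0+1=1
…
a_2=1:  p_2=1·10+9=19,  q_2=1·1+1=2
…
a_4=4:  p_4=4·29+19=135,  q_4=4·3+2=14
…
a_6=4:  p_6=4·839+135=3491,  q_6=4·87+14=362
a_7=1:  p_7=1·3491+839=4330,  q_7=1·362+87=449
a_8=1:  p_8=1·4330+3491=7821,  q_8=1·449+362=811
a_9=1:  p_9=1·7821+4330=12151,  q_9=1·811+449=1260
(x₁, y₁) = (12151, 1260);  12151² − 93·1260² = 1 ✓

12151 1260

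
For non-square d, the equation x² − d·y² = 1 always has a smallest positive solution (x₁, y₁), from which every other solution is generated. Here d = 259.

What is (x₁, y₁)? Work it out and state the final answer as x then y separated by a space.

√259 = [16; 10,1,2,3,4,3,2,1,10,32, …], period ℓ=10 (even) → k=9
k=0  a_k=16  p_k/q_k = 16/1
…
k=2  a_k=1  p_k/q_k = 177/11
k=3  a_k=2  p_k/q_k = 515/32
…
k=5  a_k=4  p_k/q_k = 7403/460
…
k=7  a_k=2  p_k/q_k = 55265/3434
k=8  a_k=1  p_k/q_k = 79196/4921
k=9  a_k=10  p_k/q_k = 847225/52644
→ (847225, 52644).  Check: 847225²=717790200625, 259·52644²=717790200624, difference 1.

847225 52644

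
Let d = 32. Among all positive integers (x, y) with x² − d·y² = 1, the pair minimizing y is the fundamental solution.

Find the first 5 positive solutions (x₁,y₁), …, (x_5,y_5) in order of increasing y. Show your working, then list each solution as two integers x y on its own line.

17 3
577 102
19601 3465
665857 117708
22619537 3998607

[5; 1,1,1,10] for √32; ℓ=4 ⇒ convergent index 3
a_0=5:  p_0=5·1+0=5,  q_0=5·0+1=1
a_1=1:  p_1=1·5+1=6,  q_1=1·1+0=1
a_2=1:  p_2=1·6+5=11,  q_2=1·1+1=2
a_3=1:  p_3=1·11+6=17,  q_3=1·2+1=3
fundamental: x₁=17, y₁=3  (since 289 − 32·9 = 1)
n=2: (17,3)∘(17,3) = (17·17+32·3·3, 17·3+3·17) = (577,102)
n=3: (577,102)∘(17,3) = (17·577+32·3·102, 17·102+3·577) = (19601,3465)
n=4: (19601,3465)∘(17,3) = (17·19601+32·3·3465, 17·3465+3·19601) = (665857,117708)
n=5: (665857,117708)∘(17,3) = (17·665857+32·3·117708, 17·117708+3·665857) = (22619537,3998607)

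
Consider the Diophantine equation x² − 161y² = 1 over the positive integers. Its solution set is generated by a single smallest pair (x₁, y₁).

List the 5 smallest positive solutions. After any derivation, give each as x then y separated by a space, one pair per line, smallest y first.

11775 928
277301249 21854400
6530444402175 514671119072
153791965393920001 12120504832291200
3621800778496371621375 285437888285786640928

d=161: √d = [12; 1,2,4,1,2,1,4,2,1,24] (ℓ=10, even), read p_9/q_9
k=0  a_k=12  p_k/q_k = 12/1
…
k=3  a_k=4  p_k/q_k = 165/13
…
k=5  a_k=2  p_k/q_k = 571/45
k=6  a_k=1  p_k/q_k = 774/61
…
k=8  a_k=2  p_k/q_k = 8108/639
k=9  a_k=1  p_k/q_k = 11775/928
→ (11775, 928).  Check: 11775²=138650625, 161·928²=138650624, difference 1.
(11775+928√161)^2 = 277301249 + 21854400√161
(11775+928√161)^3 = 6530444402175 + 514671119072√161
(11775+928√161)^4 = 153791965393920001 + 12120504832291200√161
(11775+928√161)^5 = 3621800778496371621375 + 285437888285786640928√161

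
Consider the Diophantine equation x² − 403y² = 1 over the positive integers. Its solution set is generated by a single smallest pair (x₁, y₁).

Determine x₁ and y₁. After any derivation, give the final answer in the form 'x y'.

√403 = [20; 13,2,1,3,1,3,1,2,13,40, …], period ℓ=10 (even) → k=9
k=0  a_k=20  p_k/q_k = 20/1
…
k=4  a_k=3  p_k/q_k = 2951/147
…
k=7  a_k=1  p_k/q_k = 17967/895
k=8  a_k=2  p_k/q_k = 50147/2498
k=9  a_k=13  p_k/q_k = 669878/33369
→ (669878, 33369).  Check: 669878²=448736534884, 403·33369²=448736534883, difference 1.

669878 33369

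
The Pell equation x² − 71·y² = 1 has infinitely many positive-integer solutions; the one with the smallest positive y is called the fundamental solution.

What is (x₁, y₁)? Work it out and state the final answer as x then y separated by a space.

√71 = [8; 2,2,1,7,1,2,2,16, …], period ℓ=8 (even) → k=7
a_0=8:  p_0=8·1+0=8,  q_0=8·0+1=1
…
a_2=2:  p_2=2·17+8=42,  q_2=2·2+1=5
…
a_4=7:  p_4=7·59+42=455,  q_4=7·7+5=54
a_5=1:  p_5=1·455+59=514,  q_5=1·54+7=61
a_6=2:  p_6=2·514+455=1483,  q_6=2·61+54=176
a_7=2:  p_7=2·1483+514=3480,  q_7=2·176+61=413
fundamental: x₁=3480, y₁=413  (since 12110400 − 71·170569 = 1)

3480 413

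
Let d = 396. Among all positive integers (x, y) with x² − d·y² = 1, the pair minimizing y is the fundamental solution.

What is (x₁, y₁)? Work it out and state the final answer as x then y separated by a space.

√396 = [19; 1,8,1,38, …], period ℓ=4 (even) → k=3
a_0=19:  p_0=19·1+0=19,  q_0=19·0+1=1
a_1=1:  p_1=1·19+1=20,  q_1=1·1+0=1
a_2=8:  p_2=8·20+19=179,  q_2=8·1+1=9
a_3=1:  p_3=1·179+20=199,  q_3=1·9+1=10
fundamental: x₁=199, y₁=10  (since 39601 − 396·100 = 1)

199 10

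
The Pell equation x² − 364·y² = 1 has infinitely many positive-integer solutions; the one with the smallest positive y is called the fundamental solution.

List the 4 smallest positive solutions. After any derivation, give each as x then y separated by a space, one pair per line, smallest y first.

4954951 259710
49103078824801 2573700648420
486606699052048124551 25505121203178395130
4822224700149240710505379201 252753251621617410554928840

√364 = [19; 12,1,2,3,1,8,1,3,2,1,12,38, …], period ℓ=12 (even) → k=11
a_0=19:  p_0=19·1+0=19,  q_0=19·0+1=1
…
a_2=1:  p_2=1·229+19=248,  q_2=1·12+1=13
…
a_10=1:  p_10=1·270499+119872=390371,  q_10=1·14178+6283=20461
a_11=12:  p_11=12·390371+270499=4954951,  q_11=12·20461+14178=259710
fundamental: x₁=4954951, y₁=259710  (since 24551539412401 − 364·67449284100 = 1)
(4954951+259710√364)^2 = 49103078824801 + 2573700648420√364
(4954951+259710√364)^3 = 486606699052048124551 + 25505121203178395130√364
(4954951+259710√364)^4 = 4822224700149240710505379201 + 252753251621617410554928840√364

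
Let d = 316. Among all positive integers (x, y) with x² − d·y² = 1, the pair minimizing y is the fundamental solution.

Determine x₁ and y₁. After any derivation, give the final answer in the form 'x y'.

12799 720

[17; 1,3,2,8,2,3,1,34] for √316; ℓ=8 ⇒ convergent index 7
k=0  a_k=17  p_k/q_k = 17/1
…
k=3  a_k=2  p_k/q_k = 160/9
…
k=6  a_k=3  p_k/q_k = 9937/559
k=7  a_k=1  p_k/q_k = 12799/720
→ (12799, 720).  Check: 12799²=163814401, 316·720²=163814400, difference 1.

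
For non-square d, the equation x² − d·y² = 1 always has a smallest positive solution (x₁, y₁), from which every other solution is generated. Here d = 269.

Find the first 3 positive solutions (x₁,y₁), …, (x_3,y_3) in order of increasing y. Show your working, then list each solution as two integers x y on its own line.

13449 820
361751201 22056360
9730383791049 593271970460

d=269: √d = [16; 2,2,32] (ℓ=3, odd), read p_5/q_5
a_0=16:  p_0=16·1+0=16,  q_0=16·0+1=1
a_1=2:  p_1=2·16+1=33,  q_1=2·1+0=2
a_2=2:  p_2=2·33+16=82,  q_2=2·2+1=5
a_3=32:  p_3=32·82+33=2657,  q_3=32·5+2=162
a_4=2:  p_4=2·2657+82=5396,  q_4=2·162+5=329
a_5=2:  p_5=2·5396+2657=13449,  q_5=2·329+162=820
fundamental: x₁=13449, y₁=820  (since 180875601 − 269·672400 = 1)
n=2: (13449,820)∘(13449,820) = (13449·13449+269·820·820, 13449·820+820·13449) = (361751201,22056360)
n=3: (361751201,22056360)∘(13449,820) = (13449·361751201+269·820·22056360, 13449·22056360+820·361751201) = (9730383791049,593271970460)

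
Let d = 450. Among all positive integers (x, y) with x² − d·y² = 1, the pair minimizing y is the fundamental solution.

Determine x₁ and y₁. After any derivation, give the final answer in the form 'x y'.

19601 924

√450 = [21; 4,1,2,4,2,1,4,42, …], period ℓ=8 (even) → k=7
step 0: (21, 1)  from 21·(1,0) + (0,1)
step 1: (85, 4)  from 4·(21,1) + (1,0)
…
step 4: (1294, 61)  from 4·(297,14) + (106,5)
…
step 6: (4179, 197)  from 1·(2885,136) + (1294,61)
step 7: (19601, 924)  from 4·(4179,197) + (2885,136)
(x₁, y₁) = (19601, 924);  19601² − 450·924² = 1 ✓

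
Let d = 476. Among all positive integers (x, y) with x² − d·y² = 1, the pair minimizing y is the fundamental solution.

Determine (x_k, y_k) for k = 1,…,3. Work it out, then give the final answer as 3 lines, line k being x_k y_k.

d=476: √d = [21; 1,4,2,10,2,4,1,42] (ℓ=8, even), read p_7/q_7
i=0: a=21 ⇒ p=21, q=1
i=1: a=1 ⇒ p=22, q=1
…
i=4: a=10 ⇒ p=2509, q=115
…
i=6: a=4 ⇒ p=23541, q=1079
i=7: a=1 ⇒ p=28799, q=1320
fundamental: x₁=28799, y₁=1320  (since 829382401 − 476·1742400 = 1)
(x_2, y_2) = (28799·28799 + 476·1320·1320, 28799·1320 + 1320·28799) = (1658764801, 76029360)
(x_3, y_3) = (28799·1658764801 + 476·1320·76029360, 28799·76029360 + 1320·1658764801) = (95541534979199, 4379139075960)

28799 1320
1658764801 76029360
95541534979199 4379139075960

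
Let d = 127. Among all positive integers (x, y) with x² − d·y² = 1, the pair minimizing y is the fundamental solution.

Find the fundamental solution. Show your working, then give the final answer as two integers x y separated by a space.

[11; 3,1,2,2,7,11,7,2,2,1,3,22] for √127; ℓ=12 ⇒ convergent index 11
step 0: (11, 1)  from 11·(1,0) + (0,1)
…
step 5: (2175, 193)  from 7·(293,26) + (124,11)
…
step 8: (367620, 32621)  from 2·(171701,15236) + (24218,2149)
…
step 10: (1274561, 113099)  from 1·(906941,80478) + (367620,32621)
step 11: (4730624, 419775)  from 3·(1274561,113099) + (906941,80478)
→ (4730624, 419775).  Check: 4730624²=22378803429376, 127·419775²=22378803429375, difference 1.

4730624 419775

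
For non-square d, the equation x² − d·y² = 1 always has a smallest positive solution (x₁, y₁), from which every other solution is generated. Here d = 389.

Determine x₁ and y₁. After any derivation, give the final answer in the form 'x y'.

3287049 166660

[19; 1,2,1,1,1,1,2,1,38] for √389; ℓ=9 ⇒ convergent index 17
step 0: (19, 1)  from 19·(1,0) + (0,1)
step 1: (20, 1)  from 1·(19,1) + (1,0)
…
step 5: (217, 11)  from 1·(138,7) + (79,4)
…
step 8: (1282, 65)  from 1·(927,47) + (355,18)
step 9: (49643, 2517)  from 38·(1282,65) + (927,47)
…
step 12: (202418, 10263)  from 1·(151493,7681) + (50925,2582)
…
step 15: (910240, 46151)  from 1·(556329,28207) + (353911,17944)
step 16: (2376809, 120509)  from 2·(910240,46151) + (556329,28207)
step 17: (3287049, 166660)  from 1·(2376809,120509) + (910240,46151)
(x₁, y₁) = (3287049, 166660);  3287049² − 389·166660² = 1 ✓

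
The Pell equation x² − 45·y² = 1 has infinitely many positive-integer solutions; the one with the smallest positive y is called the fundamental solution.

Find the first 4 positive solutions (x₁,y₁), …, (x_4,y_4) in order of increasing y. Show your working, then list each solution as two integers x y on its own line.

√45 = [6; 1,2,2,2,1,12, …], period ℓ=6 (even) → k=5
k=0  a_k=6  p_k/q_k = 6/1
…
k=2  a_k=2  p_k/q_k = 20/3
…
k=4  a_k=2  p_k/q_k = 114/17
k=5  a_k=1  p_k/q_k = 161/24
→ (161, 24).  Check: 161²=25921, 45·24²=25920, difference 1.
(161+24√45)^2 = 51841 + 7728√45
(161+24√45)^3 = 16692641 + 2488392√45
(161+24√45)^4 = 5374978561 + 801254496√45

161 24
51841 7728
16692641 2488392
5374978561 801254496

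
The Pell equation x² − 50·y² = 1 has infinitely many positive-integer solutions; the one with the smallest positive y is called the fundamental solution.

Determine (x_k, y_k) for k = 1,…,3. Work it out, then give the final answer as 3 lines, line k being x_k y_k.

d=50: √d = [7; 14] (ℓ=1, odd), read p_1/q_1
step 0: (7, 1)  from 7·(1,0) + (0,1)
step 1: (99, 14)  from 14·(7,1) + (1,0)
fundamental: x₁=99, y₁=14  (since 9801 − 50·196 = 1)
(99+14√50)^2 = 19601 + 2772√50
(99+14√50)^3 = 3880899 + 548842√50

99 14
19601 2772
3880899 548842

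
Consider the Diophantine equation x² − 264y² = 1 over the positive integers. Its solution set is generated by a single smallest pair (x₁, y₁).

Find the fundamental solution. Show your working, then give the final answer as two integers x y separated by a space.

65 4

√264 = [16; 4,32, …], period ℓ=2 (even) → k=1
k=0  a_k=16  p_k/q_k = 16/1
k=1  a_k=4  p_k/q_k = 65/4
→ (65, 4).  Check: 65²=4225, 264·4²=4224, difference 1.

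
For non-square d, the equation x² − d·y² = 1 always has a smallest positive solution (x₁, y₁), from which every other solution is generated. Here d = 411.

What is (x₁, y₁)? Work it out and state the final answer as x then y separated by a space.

49730 2453

√411 = [20; 3,1,1,1,19,1,1,1,3,40, …], period ℓ=10 (even) → k=9
i=0: a=20 ⇒ p=20, q=1
…
i=8: a=1 ⇒ p=13583, q=670
i=9: a=3 ⇒ p=49730, q=2453
→ (49730, 2453).  Check: 49730²=2473072900, 411·2453²=2473072899, difference 1.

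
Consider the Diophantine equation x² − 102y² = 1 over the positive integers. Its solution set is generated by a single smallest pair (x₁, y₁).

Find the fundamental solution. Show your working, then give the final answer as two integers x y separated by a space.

√102 → a₀=10, period (10,20); ℓ=2 even so k=1
step 0: (10, 1)  from 10·(1,0) + (0,1)
step 1: (101, 10)  from 10·(10,1) + (1,0)
(x₁, y₁) = (101, 10);  101² − 102·10² = 1 ✓

101 10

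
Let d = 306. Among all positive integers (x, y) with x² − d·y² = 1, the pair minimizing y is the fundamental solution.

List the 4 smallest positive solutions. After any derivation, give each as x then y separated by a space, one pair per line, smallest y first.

35 2
2449 140
171395 9798
11995201 685720

√306 → a₀=17, period (2,34); ℓ=2 even so k=1
step 0: (17, 1)  from 17·(1,0) + (0,1)
step 1: (35, 2)  from 2·(17,1) + (1,0)
(x₁, y₁) = (35, 2);  35² − 306·2² = 1 ✓
n=2: (35,2)∘(35,2) = (35·35+306·2·2, 35·2+2·35) = (2449,140)
n=3: (2449,140)∘(35,2) = (35·2449+306·2·140, 35·140+2·2449) = (171395,9798)
n=4: (171395,9798)∘(35,2) = (35·171395+306·2·9798, 35·9798+2·171395) = (11995201,685720)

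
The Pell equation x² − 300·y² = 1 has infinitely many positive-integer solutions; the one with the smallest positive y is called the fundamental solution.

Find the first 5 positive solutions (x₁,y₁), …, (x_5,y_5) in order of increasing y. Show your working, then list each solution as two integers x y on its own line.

1351 78
3650401 210756
9863382151 569462634
26650854921601 1538687826312
72010600134783751 4157533937232390

√300 = [17; 3,8,3,34, …], period ℓ=4 (even) → k=3
i=0: a=17 ⇒ p=17, q=1
i=1: a=3 ⇒ p=52, q=3
i=2: a=8 ⇒ p=433, q=25
i=3: a=3 ⇒ p=1351, q=78
fundamental: x₁=1351, y₁=78  (since 1825201 − 300·6084 = 1)
(x_2, y_2) = (1351·1351 + 300·78·78, 1351·78 + 78·1351) = (3650401, 210756)
(x_3, y_3) = (1351·3650401 + 300·78·210756, 1351·210756 + 78·3650401) = (9863382151, 569462634)
(x_4, y_4) = (1351·9863382151 + 300·78·569462634, 1351·569462634 + 78·9863382151) = (26650854921601, 1538687826312)
(x_5, y_5) = (1351·26650854921601 + 300·78·1538687826312, 1351·1538687826312 + 78·26650854921601) = (72010600134783751, 4157533937232390)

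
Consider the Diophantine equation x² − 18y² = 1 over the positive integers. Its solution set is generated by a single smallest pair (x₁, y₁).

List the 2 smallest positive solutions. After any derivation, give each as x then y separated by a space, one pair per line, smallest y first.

[4; 4,8] for √18; ℓ=2 ⇒ convergent index 1
i=0: a=4 ⇒ p=4, q=1
i=1: a=4 ⇒ p=17, q=4
(x₁, y₁) = (17, 4);  17² − 18·4² = 1 ✓
(17+4√18)^2 = 577 + 136√18

17 4
577 136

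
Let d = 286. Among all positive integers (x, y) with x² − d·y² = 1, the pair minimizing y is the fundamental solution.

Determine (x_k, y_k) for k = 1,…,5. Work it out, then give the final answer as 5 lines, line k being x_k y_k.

561835 33222
631317134449 37330564740
709392124465745995 41947235681362578
797122648497793485067201 47134850318039357456520
895702806436806213240996001675 52964017256829337557486465822

√286 → a₀=16, period (1,10,3,3,2,3,3,10,1,32); ℓ=10 even so k=9
i=0: a=16 ⇒ p=16, q=1
…
i=3: a=3 ⇒ p=575, q=34
…
i=5: a=2 ⇒ p=4397, q=260
i=6: a=3 ⇒ p=15102, q=893
…
i=8: a=10 ⇒ p=512132, q=30283
i=9: a=1 ⇒ p=561835, q=33222
→ (561835, 33222).  Check: 561835²=315658567225, 286·33222²=315658567224, difference 1.
k=2:  x_2 = 561835·561835+286·33222·33222 = 631317134449,  y_2 = 561835·33222+33222·561835 = 37330564740
k=3:  x_3 = 561835·631317134449+286·33222·37330564740 = 709392124465745995,  y_3 = 561835·37330564740+33222·631317134449 = 41947235681362578
k=4:  x_4 = 561835·709392124465745995+286·33222·41947235681362578 = 797122648497793485067201,  y_4 = 561835·41947235681362578+33222·709392124465745995 = 47134850318039357456520
k=5:  x_5 = 561835·797122648497793485067201+286·33222·47134850318039357456520 = 895702806436806213240996001675,  y_5 = 561835·47134850318039357456520+33222·797122648497793485067201 = 52964017256829337557486465822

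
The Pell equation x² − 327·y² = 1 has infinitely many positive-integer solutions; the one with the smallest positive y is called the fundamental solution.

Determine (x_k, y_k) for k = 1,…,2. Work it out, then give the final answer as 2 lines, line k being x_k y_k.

217 12
94177 5208

√327 = [18; 12,36, …], period ℓ=2 (even) → k=1
step 0: (18, 1)  from 18·(1,0) + (0,1)
step 1: (217, 12)  from 12·(18,1) + (1,0)
(x₁, y₁) = (217, 12);  217² − 327·12² = 1 ✓
(x_2, y_2) = (217·217 + 327·12·12, 217·12 + 12·217) = (94177, 5208)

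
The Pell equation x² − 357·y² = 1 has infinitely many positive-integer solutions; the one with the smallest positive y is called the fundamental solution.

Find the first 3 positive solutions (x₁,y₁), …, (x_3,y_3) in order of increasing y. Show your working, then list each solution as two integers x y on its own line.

d=357: √d = [18; 1,8,2,8,1,36] (ℓ=6, even), read p_5/q_5
step 0: (18, 1)  from 18·(1,0) + (0,1)
…
step 3: (359, 19)  from 2·(170,9) + (19,1)
step 4: (3042, 161)  from 8·(359,19) + (170,9)
step 5: (3401, 180)  from 1·(3042,161) + (359,19)
→ (3401, 180).  Check: 3401²=11566801, 357·180²=11566800, difference 1.
(3401+180√357)^2 = 23133601 + 1224360√357
(3401+180√357)^3 = 157354750601 + 8328096540√357

3401 180
23133601 1224360
157354750601 8328096540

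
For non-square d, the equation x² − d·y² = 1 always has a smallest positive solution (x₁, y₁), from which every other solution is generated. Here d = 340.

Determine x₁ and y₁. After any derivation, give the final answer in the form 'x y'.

285769 15498

√340 = [18; 2,3,1,1,1,…,3,2,36, …], period ℓ=14 (even) → k=13
i=0: a=18 ⇒ p=18, q=1
i=1: a=2 ⇒ p=37, q=2
…
i=5: a=1 ⇒ p=461, q=25
…
i=9: a=1 ⇒ p=13774, q=747
…
i=11: a=1 ⇒ p=34813, q=1888
i=12: a=3 ⇒ p=125478, q=6805
i=13: a=2 ⇒ p=285769, q=15498
(x₁, y₁) = (285769, 15498);  285769² − 340·15498² = 1 ✓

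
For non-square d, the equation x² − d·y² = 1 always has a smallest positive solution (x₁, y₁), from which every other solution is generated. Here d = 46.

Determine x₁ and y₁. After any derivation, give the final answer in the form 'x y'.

24335 3588

√46 = [6; 1,3,1,1,2,6,2,1,1,3,1,12, …], period ℓ=12 (even) → k=11
a_0=6:  p_0=6·1+0=6,  q_0=6·0+1=1
a_1=1:  p_1=1·6+1=7,  q_1=1·1+0=1
…
a_5=2:  p_5=2·61+34=156,  q_5=2·9+5=23
…
a_7=2:  p_7=2·997+156=2150,  q_7=2·147+23=317
a_8=1:  p_8=1·2150+997=3147,  q_8=1·317+147=464
…
a_10=3:  p_10=3·5297+3147=19038,  q_10=3·781+464=2807
a_11=1:  p_11=1·19038+5297=24335,  q_11=1·2807+781=3588
fundamental: x₁=24335, y₁=3588  (since 592192225 − 46·12873744 = 1)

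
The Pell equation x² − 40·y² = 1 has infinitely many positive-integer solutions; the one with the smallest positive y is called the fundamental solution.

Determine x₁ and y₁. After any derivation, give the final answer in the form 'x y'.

d=40: √d = [6; 3,12] (ℓ=2, even), read p_1/q_1
a_0=6:  p_0=6·1+0=6,  q_0=6·0+1=1
a_1=3:  p_1=3·6+1=19,  q_1=3·1+0=3
(x₁, y₁) = (19, 3);  19² − 40·3² = 1 ✓

19 3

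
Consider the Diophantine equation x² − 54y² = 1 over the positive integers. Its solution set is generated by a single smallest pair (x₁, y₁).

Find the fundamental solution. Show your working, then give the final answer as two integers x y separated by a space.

485 66

√54 = [7; 2,1,6,1,2,14, …], period ℓ=6 (even) → k=5
i=0: a=7 ⇒ p=7, q=1
…
i=4: a=1 ⇒ p=169, q=23
i=5: a=2 ⇒ p=485, q=66
→ (485, 66).  Check: 485²=235225, 54·66²=235224, difference 1.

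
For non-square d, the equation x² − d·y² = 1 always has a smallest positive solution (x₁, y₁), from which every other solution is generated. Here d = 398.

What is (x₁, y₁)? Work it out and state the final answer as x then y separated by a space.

√398 → a₀=19, period (1,18,1,38); ℓ=4 even so k=3
a_0=19:  p_0=19·1+0=19,  q_0=19·0+1=1
a_1=1:  p_1=1·19+1=20,  q_1=1·1+0=1
a_2=18:  p_2=18·20+19=379,  q_2=18·1+1=19
a_3=1:  p_3=1·379+20=399,  q_3=1·19+1=20
→ (399, 20).  Check: 399²=159201, 398·20²=159200, difference 1.

399 20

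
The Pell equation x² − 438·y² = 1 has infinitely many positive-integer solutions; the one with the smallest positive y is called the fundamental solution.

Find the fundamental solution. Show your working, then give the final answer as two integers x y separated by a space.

d=438: √d = [20; 1,12,1,40] (ℓ=4, even), read p_3/q_3
k=0  a_k=20  p_k/q_k = 20/1
k=1  a_k=1  p_k/q_k = 21/1
k=2  a_k=12  p_k/q_k = 272/13
k=3  a_k=1  p_k/q_k = 293/14
(x₁, y₁) = (293, 14);  293² − 438·14² = 1 ✓

293 14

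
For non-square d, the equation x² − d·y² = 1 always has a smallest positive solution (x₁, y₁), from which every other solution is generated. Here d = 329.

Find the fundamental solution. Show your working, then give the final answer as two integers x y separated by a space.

d=329: √d = [18; 7,4,2,1,1,4,1,1,2,4,7,36] (ℓ=12, even), read p_11/q_11
k=0  a_k=18  p_k/q_k = 18/1
…
k=2  a_k=4  p_k/q_k = 526/29
k=3  a_k=2  p_k/q_k = 1179/65
k=4  a_k=1  p_k/q_k = 1705/94
…
k=6  a_k=4  p_k/q_k = 13241/730
…
k=9  a_k=2  p_k/q_k = 74857/4127
k=10  a_k=4  p_k/q_k = 328794/18127
k=11  a_k=7  p_k/q_k = 2376415/131016
fundamental: x₁=2376415, y₁=131016  (since 5647348252225 − 329·17165192256 = 1)

2376415 131016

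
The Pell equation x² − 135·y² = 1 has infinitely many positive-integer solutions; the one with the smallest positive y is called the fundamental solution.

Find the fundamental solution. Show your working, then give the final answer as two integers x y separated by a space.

√135 → a₀=11, period (1,1,1,1,1,1,1,22); ℓ=8 even so k=7
step 0: (11, 1)  from 11·(1,0) + (0,1)
step 1: (12, 1)  from 1·(11,1) + (1,0)
step 2: (23, 2)  from 1·(12,1) + (11,1)
step 3: (35, 3)  from 1·(23,2) + (12,1)
…
step 6: (151, 13)  from 1·(93,8) + (58,5)
step 7: (244, 21)  from 1·(151,13) + (93,8)
(x₁, y₁) = (244, 21);  244² − 135·21² = 1 ✓

244 21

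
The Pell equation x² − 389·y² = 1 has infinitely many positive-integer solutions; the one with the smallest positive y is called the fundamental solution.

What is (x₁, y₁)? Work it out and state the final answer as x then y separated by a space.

d=389: √d = [19; 1,2,1,1,1,1,2,1,38] (ℓ=9, odd), read p_17/q_17
i=0: a=19 ⇒ p=19, q=1
…
i=3: a=1 ⇒ p=79, q=4
…
i=5: a=1 ⇒ p=217, q=11
i=6: a=1 ⇒ p=355, q=18
…
i=11: a=2 ⇒ p=151493, q=7681
…
i=13: a=1 ⇒ p=353911, q=17944
…
i=15: a=1 ⇒ p=910240, q=46151
i=16: a=2 ⇒ p=2376809, q=120509
i=17: a=1 ⇒ p=3287049, q=166660
fundamental: x₁=3287049, y₁=166660  (since 10804691128401 − 389·27775555600 = 1)

3287049 166660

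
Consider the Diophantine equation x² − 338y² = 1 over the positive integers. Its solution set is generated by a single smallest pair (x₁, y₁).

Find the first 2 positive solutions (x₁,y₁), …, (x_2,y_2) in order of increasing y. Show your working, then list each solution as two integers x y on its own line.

114243 6214
26102926097 1419812004

√338 = [18; 2,1,1,2,36, …], period ℓ=5 (odd) → k=9
a_0=18:  p_0=18·1+0=18,  q_0=18·0+1=1
a_1=2:  p_1=2·18+1=37,  q_1=2·1+0=2
…
a_3=1:  p_3=1·55+37=92,  q_3=1·3+2=5
a_4=2:  p_4=2·92+55=239,  q_4=2·5+3=13
a_5=36:  p_5=36·239+92=8696,  q_5=36·13+5=473
a_6=2:  p_6=2·8696+239=17631,  q_6=2·473+13=959
a_7=1:  p_7=1·17631+8696=26327,  q_7=1·959+473=1432
a_8=1:  p_8=1·26327+17631=43958,  q_8=1·1432+959=2391
a_9=2:  p_9=2·43958+26327=114243,  q_9=2·2391+1432=6214
(x₁, y₁) = (114243, 6214);  114243² − 338·6214² = 1 ✓
(x_2, y_2) = (114243·114243 + 338·6214·6214, 114243·6214 + 6214·114243) = (26102926097, 1419812004)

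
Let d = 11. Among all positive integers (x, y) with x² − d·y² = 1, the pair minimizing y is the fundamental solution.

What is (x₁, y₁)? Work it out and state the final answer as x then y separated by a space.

[3; 3,6] for √11; ℓ=2 ⇒ convergent index 1
i=0: a=3 ⇒ p=3, q=1
i=1: a=3 ⇒ p=10, q=3
(x₁, y₁) = (10, 3);  10² − 11·3² = 1 ✓

10 3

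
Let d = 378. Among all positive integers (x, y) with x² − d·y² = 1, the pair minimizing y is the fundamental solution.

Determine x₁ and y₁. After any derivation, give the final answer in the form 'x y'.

8749 450

[19; 2,3,1,4,1,3,2,38] for √378; ℓ=8 ⇒ convergent index 7
step 0: (19, 1)  from 19·(1,0) + (0,1)
…
step 3: (175, 9)  from 1·(136,7) + (39,2)
…
step 6: (3869, 199)  from 3·(1011,52) + (836,43)
step 7: (8749, 450)  from 2·(3869,199) + (1011,52)
(x₁, y₁) = (8749, 450);  8749² − 378·450² = 1 ✓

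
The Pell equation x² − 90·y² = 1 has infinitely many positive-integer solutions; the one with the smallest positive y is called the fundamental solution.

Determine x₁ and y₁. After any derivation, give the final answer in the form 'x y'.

19 2

√90 → a₀=9, period (2,18); ℓ=2 even so k=1
k=0  a_k=9  p_k/q_k = 9/1
k=1  a_k=2  p_k/q_k = 19/2
(x₁, y₁) = (19, 2);  19² − 90·2² = 1 ✓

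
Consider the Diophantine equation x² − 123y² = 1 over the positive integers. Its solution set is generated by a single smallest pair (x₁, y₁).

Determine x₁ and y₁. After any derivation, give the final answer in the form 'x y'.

122 11

√123 = [11; 11,22, …], period ℓ=2 (even) → k=1
step 0: (11, 1)  from 11·(1,0) + (0,1)
step 1: (122, 11)  from 11·(11,1) + (1,0)
fundamental: x₁=122, y₁=11  (since 14884 − 123·121 = 1)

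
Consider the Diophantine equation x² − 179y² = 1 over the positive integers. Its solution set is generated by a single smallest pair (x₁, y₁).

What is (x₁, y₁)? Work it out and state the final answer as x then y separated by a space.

√179 = [13; 2,1,1,1,3,…,1,2,26, …], period ℓ=14 (even) → k=13
step 0: (13, 1)  from 13·(1,0) + (0,1)
…
step 2: (40, 3)  from 1·(27,2) + (13,1)
step 3: (67, 5)  from 1·(40,3) + (27,2)
…
step 7: (26999, 2018)  from 13·(2047,153) + (388,29)
step 8: (137042, 10243)  from 5·(26999,2018) + (2047,153)
step 9: (438125, 32747)  from 3·(137042,10243) + (26999,2018)
step 10: (575167, 42990)  from 1·(438125,32747) + (137042,10243)
step 11: (1013292, 75737)  from 1·(575167,42990) + (438125,32747)
step 12: (1588459, 118727)  from 1·(1013292,75737) + (575167,42990)
step 13: (4190210, 313191)  from 2·(1588459,118727) + (1013292,75737)
(x₁, y₁) = (4190210, 313191);  4190210² − 179·313191² = 1 ✓

4190210 313191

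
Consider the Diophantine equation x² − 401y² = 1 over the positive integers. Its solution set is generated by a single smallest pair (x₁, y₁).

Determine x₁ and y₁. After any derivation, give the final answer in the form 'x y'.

d=401: √d = [20; 40] (ℓ=1, odd), read p_1/q_1
step 0: (20, 1)  from 20·(1,0) + (0,1)
step 1: (801, 40)  from 40·(20,1) + (1,0)
fundamental: x₁=801, y₁=40  (since 641601 − 401·1600 = 1)

801 40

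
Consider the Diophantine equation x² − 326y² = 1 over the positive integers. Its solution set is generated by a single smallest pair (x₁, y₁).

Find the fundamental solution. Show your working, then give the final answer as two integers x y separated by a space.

d=326: √d = [18; 18,36] (ℓ=2, even), read p_1/q_1
step 0: (18, 1)  from 18·(1,0) + (0,1)
step 1: (325, 18)  from 18·(18,1) + (1,0)
(x₁, y₁) = (325, 18);  325² − 326·18² = 1 ✓

325 18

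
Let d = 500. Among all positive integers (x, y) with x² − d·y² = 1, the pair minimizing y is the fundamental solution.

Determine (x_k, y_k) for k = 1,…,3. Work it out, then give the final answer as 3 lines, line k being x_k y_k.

930249 41602
1730726404001 77400437796
3220013013190122249 144003359718540806

√500 = [22; 2,1,3,2,1,…,1,2,44, …], period ℓ=14 (even) → k=13
k=0  a_k=22  p_k/q_k = 22/1
…
k=3  a_k=3  p_k/q_k = 246/11
k=4  a_k=2  p_k/q_k = 559/25
k=5  a_k=1  p_k/q_k = 805/36
…
k=7  a_k=10  p_k/q_k = 14445/646
k=8  a_k=1  p_k/q_k = 15809/707
…
k=12  a_k=1  p_k/q_k = 335522/15005
k=13  a_k=2  p_k/q_k = 930249/41602
(x₁, y₁) = (930249, 41602);  930249² − 500·41602² = 1 ✓
(x_2, y_2) = (930249·930249 + 500·41602·41602, 930249·41602 + 41602·930249) = (1730726404001, 77400437796)
(x_3, y_3) = (930249·1730726404001 + 500·41602·77400437796, 930249·77400437796 + 41602·1730726404001) = (3220013013190122249, 144003359718540806)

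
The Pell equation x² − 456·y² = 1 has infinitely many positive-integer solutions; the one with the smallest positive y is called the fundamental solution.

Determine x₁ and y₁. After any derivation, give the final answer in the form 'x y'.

1025 48

√456 = [21; 2,1,4,1,2,42, …], period ℓ=6 (even) → k=5
i=0: a=21 ⇒ p=21, q=1
i=1: a=2 ⇒ p=43, q=2
i=2: a=1 ⇒ p=64, q=3
…
i=4: a=1 ⇒ p=363, q=17
i=5: a=2 ⇒ p=1025, q=48
(x₁, y₁) = (1025, 48);  1025² − 456·48² = 1 ✓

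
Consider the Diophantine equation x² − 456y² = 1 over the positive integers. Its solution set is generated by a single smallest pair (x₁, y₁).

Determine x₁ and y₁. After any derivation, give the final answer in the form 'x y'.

1025 48

√456 → a₀=21, period (2,1,4,1,2,42); ℓ=6 even so k=5
step 0: (21, 1)  from 21·(1,0) + (0,1)
…
step 3: (299, 14)  from 4·(64,3) + (43,2)
step 4: (363, 17)  from 1·(299,14) + (64,3)
step 5: (1025, 48)  from 2·(363,17) + (299,14)
fundamental: x₁=1025, y₁=48  (since 1050625 − 456·2304 = 1)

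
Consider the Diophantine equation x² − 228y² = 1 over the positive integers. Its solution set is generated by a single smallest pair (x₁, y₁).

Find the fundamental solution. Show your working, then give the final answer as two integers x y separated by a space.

151 10

d=228: √d = [15; 10,30] (ℓ=2, even), read p_1/q_1
k=0  a_k=15  p_k/q_k = 15/1
k=1  a_k=10  p_k/q_k = 151/10
fundamental: x₁=151, y₁=10  (since 22801 − 228·100 = 1)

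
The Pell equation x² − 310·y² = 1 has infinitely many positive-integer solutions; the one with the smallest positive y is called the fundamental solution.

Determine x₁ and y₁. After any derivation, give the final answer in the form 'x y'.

848719 48204

√310 = [17; 1,1,1,1,5,…,1,1,34, …], period ℓ=16 (even) → k=15
i=0: a=17 ⇒ p=17, q=1
…
i=2: a=1 ⇒ p=35, q=2
…
i=5: a=5 ⇒ p=493, q=28
i=6: a=3 ⇒ p=1567, q=89
…
i=12: a=1 ⇒ p=181315, q=10298
…
i=14: a=1 ⇒ p=515017, q=29251
i=15: a=1 ⇒ p=848719, q=48204
fundamental: x₁=848719, y₁=48204  (since 720323940961 − 310·2323625616 = 1)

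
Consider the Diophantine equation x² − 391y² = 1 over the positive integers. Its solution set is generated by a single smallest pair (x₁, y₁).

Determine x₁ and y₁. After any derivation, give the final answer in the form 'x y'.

7338680 371133

√391 → a₀=19, period (1,3,2,2,1,…,3,1,38); ℓ=16 even so k=15
step 0: (19, 1)  from 19·(1,0) + (0,1)
step 1: (20, 1)  from 1·(19,1) + (1,0)
step 2: (79, 4)  from 3·(20,1) + (19,1)
step 3: (178, 9)  from 2·(79,4) + (20,1)
step 4: (435, 22)  from 2·(178,9) + (79,4)
…
step 8: (52519, 2656)  from 19·(2709,137) + (1048,53)
…
step 10: (160266, 8105)  from 1·(107747,5449) + (52519,2656)
…
step 12: (696292, 35213)  from 2·(268013,13554) + (160266,8105)
…
step 14: (5678083, 287153)  from 3·(1660597,83980) + (696292,35213)
step 15: (7338680, 371133)  from 1·(5678083,287153) + (1660597,83980)
(x₁, y₁) = (7338680, 371133);  7338680² − 391·371133² = 1 ✓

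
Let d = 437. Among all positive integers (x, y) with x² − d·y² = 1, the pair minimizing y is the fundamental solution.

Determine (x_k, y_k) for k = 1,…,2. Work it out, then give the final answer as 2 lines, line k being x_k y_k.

4599 220
42301601 2023560

[20; 1,9,2,9,1,40] for √437; ℓ=6 ⇒ convergent index 5
a_0=20:  p_0=20·1+0=20,  q_0=20·0+1=1
…
a_4=9:  p_4=9·439+209=4160,  q_4=9·21+10=199
a_5=1:  p_5=1·4160+439=4599,  q_5=1·199+21=220
→ (4599, 220).  Check: 4599²=21150801, 437·220²=21150800, difference 1.
(x_2, y_2) = (4599·4599 + 437·220·220, 4599·220 + 220·4599) = (42301601, 2023560)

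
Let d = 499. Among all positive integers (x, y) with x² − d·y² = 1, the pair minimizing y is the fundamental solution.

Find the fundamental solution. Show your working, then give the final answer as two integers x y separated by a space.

4490 201

[22; 2,1,21,1,2,44] for √499; ℓ=6 ⇒ convergent index 5
a_0=22:  p_0=22·1+0=22,  q_0=22·0+1=1
…
a_2=1:  p_2=1·45+22=67,  q_2=1·2+1=3
…
a_4=1:  p_4=1·1452+67=1519,  q_4=1·65+3=68
a_5=2:  p_5=2·1519+1452=4490,  q_5=2·68+65=201
fundamental: x₁=4490, y₁=201  (since 20160100 − 499·40401 = 1)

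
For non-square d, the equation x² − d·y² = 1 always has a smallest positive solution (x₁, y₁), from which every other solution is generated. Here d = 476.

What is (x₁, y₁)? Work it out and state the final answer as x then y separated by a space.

28799 1320

d=476: √d = [21; 1,4,2,10,2,4,1,42] (ℓ=8, even), read p_7/q_7
k=0  a_k=21  p_k/q_k = 21/1
k=1  a_k=1  p_k/q_k = 22/1
k=2  a_k=4  p_k/q_k = 109/5
k=3  a_k=2  p_k/q_k = 240/11
k=4  a_k=10  p_k/q_k = 2509/115
k=5  a_k=2  p_k/q_k = 5258/241
k=6  a_k=4  p_k/q_k = 23541/1079
k=7  a_k=1  p_k/q_k = 28799/1320
(x₁, y₁) = (28799, 1320);  28799² − 476·1320² = 1 ✓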